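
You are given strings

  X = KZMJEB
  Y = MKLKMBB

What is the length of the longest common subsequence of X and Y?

3

Let dp[i][j] be the LCS length of the first i characters of X and the first j characters of Y. dp[i][j] = dp[i-1][j-1]+1 when the i-th and j-th characters match, else max(dp[i-1][j], dp[i][j-1]).
    ·  M  K  L  K  M  B  B
 ·  0  0  0  0  0  0  0  0
 K  0  0  1  1  1  1  1  1
 Z  0  0  1  1  1  1  1  1
 M  0  1  1  1  1  2  2  2
 J  0  1  1  1  1  2  2  2
 E  0  1  1  1  1  2  2  2
 B  0  1  1  1  1  2  3  3
dp[6][7] = 3. One LCS (by backtracking along matches): KMB.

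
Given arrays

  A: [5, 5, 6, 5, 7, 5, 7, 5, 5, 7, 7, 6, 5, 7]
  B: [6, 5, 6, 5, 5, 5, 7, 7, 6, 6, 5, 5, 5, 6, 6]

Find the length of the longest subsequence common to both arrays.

Match 5 at A[2]=B[2]; then 6 at A[3]=B[3]; then 5 at A[6]=B[4]; then 5 at A[8]=B[5]; then 5 at A[9]=B[6]; then 7 at A[10]=B[7]; then 7 at A[11]=B[8]; then 6 at A[12]=B[10]; then 5 at A[13]=B[13] — 9 values in the same relative order in both. dp[14][15] = 9 confirms this is the maximum.

9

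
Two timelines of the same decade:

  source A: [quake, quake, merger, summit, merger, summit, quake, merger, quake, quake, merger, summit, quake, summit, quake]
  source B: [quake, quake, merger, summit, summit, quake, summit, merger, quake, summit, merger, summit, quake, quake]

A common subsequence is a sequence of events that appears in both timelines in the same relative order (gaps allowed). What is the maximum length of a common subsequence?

Match quake (source A #1, source B #1); then quake (source A #2, source B #2); then merger (source A #3, source B #3); then summit (source A #4, source B #4); then summit (source A #6, source B #5); then quake (source A #7, source B #6); then merger (source A #8, source B #8); then quake (source A #9, source B #9); then merger (source A #11, source B #11); then summit (source A #12, source B #12); then quake (source A #13, source B #13); then quake (source A #15, source B #14) — 12 events in the same relative order in both, and the DP table's final entry dp[15][14] is also 12, so no common subsequence is longer.

12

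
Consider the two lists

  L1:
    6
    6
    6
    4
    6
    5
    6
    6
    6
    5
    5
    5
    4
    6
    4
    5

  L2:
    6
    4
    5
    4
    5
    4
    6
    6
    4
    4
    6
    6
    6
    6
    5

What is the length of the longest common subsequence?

Taking 6 (L1 #1, L2 #1); then 6 (L1 #2, L2 #7); then 6 (L1 #3, L2 #8); then 4 (L1 #4, L2 #10); then 6 (L1 #7, L2 #11); then 6 (L1 #8, L2 #12); then 6 (L1 #9, L2 #13); then 6 (L1 #14, L2 #14); then 5 (L1 #16, L2 #15) gives a common subsequence of length 9. The LCS DP gives dp[16][15] = 9, so this is optimal.

9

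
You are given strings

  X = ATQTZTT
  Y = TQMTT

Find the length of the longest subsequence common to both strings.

Let dp[i][j] be the LCS length of the first i characters of X and the first j characters of Y. dp[i][j] = dp[i-1][j-1]+1 when the i-th and j-th characters match, else max(dp[i-1][j], dp[i][j-1]).
    ·  T  Q  M  T  T
 ·  0  0  0  0  0  0
 A  0  0  0  0  0  0
 T  0  1  1  1  1  1
 Q  0  1  2  2  2  2
 T  0  1  2  2  3  3
 Z  0  1  2  2  3  3
 T  0  1  2  2  3  4
 T  0  1  2  2  3  4
dp[7][5] = 4. One LCS (by backtracking along matches): TQTT.

4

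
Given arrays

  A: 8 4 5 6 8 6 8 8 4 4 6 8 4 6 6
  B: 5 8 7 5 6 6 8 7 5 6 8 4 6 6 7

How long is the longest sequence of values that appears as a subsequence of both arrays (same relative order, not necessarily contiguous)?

One common subsequence of length 10: 8 [1,2], then 5 [3,4], then 6 [4,5], then 6 [6,6], then 8 [7,7], then 6 [11,10], then 8 [12,11], then 4 [13,12], then 6 [14,13], then 6 [15,14]. dp[15][15] = 10 confirms this is the maximum.

10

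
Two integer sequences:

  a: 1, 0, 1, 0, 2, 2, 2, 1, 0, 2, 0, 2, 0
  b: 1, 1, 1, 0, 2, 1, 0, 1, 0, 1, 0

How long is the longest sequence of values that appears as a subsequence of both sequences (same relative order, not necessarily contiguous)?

Taking 1 at a[1]=b[2], 1 at a[3]=b[3], 0 at a[4]=b[4], 2 at a[7]=b[5], 1 at a[8]=b[6], 0 at a[9]=b[7], 0 at a[11]=b[9], 0 at a[13]=b[11] gives a common subsequence of length 8, and the DP table's final entry dp[13][11] is also 8, so no common subsequence is longer.

8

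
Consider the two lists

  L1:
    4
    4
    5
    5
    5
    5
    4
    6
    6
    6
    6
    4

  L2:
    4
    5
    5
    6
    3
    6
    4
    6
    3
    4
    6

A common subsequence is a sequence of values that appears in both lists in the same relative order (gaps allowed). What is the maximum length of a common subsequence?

7

Pick 4 at L1[2]=L2[1], then 5 at L1[5]=L2[2], then 5 at L1[6]=L2[3], then 6 at L1[8]=L2[4], then 6 at L1[9]=L2[6], then 6 at L1[10]=L2[8], then 6 at L1[11]=L2[11]; all 7 values appear in both, in order. Since dp[12][11] = 7, nothing longer is possible.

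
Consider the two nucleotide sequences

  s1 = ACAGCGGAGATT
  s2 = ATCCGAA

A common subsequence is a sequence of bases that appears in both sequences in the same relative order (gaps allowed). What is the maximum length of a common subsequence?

Match A [1,1], C [2,3], C [5,4], G [7,5], A [8,6], A [10,7] — 6 bases in the same relative order in both, and the DP table's final entry dp[12][7] is also 6, so no common subsequence is longer.

6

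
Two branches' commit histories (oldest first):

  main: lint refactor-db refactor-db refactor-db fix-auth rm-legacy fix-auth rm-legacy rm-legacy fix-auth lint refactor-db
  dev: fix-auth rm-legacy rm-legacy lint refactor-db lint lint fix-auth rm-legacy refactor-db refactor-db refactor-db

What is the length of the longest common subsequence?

5

Pick lint (main #1, dev #4), then refactor-db (main #2, dev #5), then refactor-db (main #3, dev #10), then refactor-db (main #4, dev #11), then refactor-db (main #12, dev #12); all 5 commits appear in both, in order. dp[12][12] = 5 confirms this is the maximum.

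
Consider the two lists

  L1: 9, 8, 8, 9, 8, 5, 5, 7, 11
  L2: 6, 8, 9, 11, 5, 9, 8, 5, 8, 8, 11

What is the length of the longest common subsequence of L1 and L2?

Match 9 (L1 #1, L2 #6), then 8 (L1 #2, L2 #7), then 8 (L1 #3, L2 #9), then 8 (L1 #5, L2 #10), then 11 (L1 #9, L2 #11) — 5 values in the same relative order in both. The LCS DP gives dp[9][11] = 5, so this is optimal.

5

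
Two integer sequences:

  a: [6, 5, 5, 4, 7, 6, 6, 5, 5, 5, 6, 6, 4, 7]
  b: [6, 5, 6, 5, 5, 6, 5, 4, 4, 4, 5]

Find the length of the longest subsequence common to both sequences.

7

Pick 6 (a #1, b #1); then 5 (a #3, b #2); then 6 (a #7, b #3); then 5 (a #8, b #4); then 5 (a #9, b #5); then 5 (a #10, b #7); then 4 (a #13, b #10); all 7 values appear in both, in order. Since dp[14][11] = 7, nothing longer is possible.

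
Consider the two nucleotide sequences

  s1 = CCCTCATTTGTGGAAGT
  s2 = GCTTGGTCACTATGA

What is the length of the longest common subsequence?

One common subsequence of length 8: C [1,2], then C [2,8], then C [3,10], then T [4,11], then A [6,12], then T [11,13], then G [13,14], then A [15,15], and the DP table's final entry dp[17][15] is also 8, so no common subsequence is longer.

8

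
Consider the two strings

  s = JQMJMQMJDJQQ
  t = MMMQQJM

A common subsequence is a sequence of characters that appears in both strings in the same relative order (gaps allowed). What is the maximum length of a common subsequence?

Let dp[i][j] be the LCS length of the first i characters of s and the first j characters of t. dp[i][j] = dp[i-1][j-1]+1 when the i-th and j-th characters match, else max(dp[i-1][j], dp[i][j-1]).
    ·  M  M  M  Q  Q  J  M
 ·  0  0  0  0  0  0  0  0
 J  0  0  0  0  0  0  1  1
 Q  0  0  0  0  1  1  1  1
 M  0  1  1  1  1  1  1  2
 J  0  1  1  1  1  1  2  2
 M  0  1  2  2  2  2  2  3
 Q  0  1  2  2  3  3  3  3
 M  0  1  2  3  3  3  3  4
 J  0  1  2  3  3  3  4  4
 D  0  1  2  3  3  3  4  4
 J  0  1  2  3  3  3  4  4
 Q  0  1  2  3  4  4  4  4
 Q  0  1  2  3  4  5  5  5
dp[12][7] = 5. One LCS (by backtracking along matches): MMMQQ.

5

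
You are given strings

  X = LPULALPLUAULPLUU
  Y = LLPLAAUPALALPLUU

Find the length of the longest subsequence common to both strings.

12

One common subsequence of length 12: L (X #1, Y #2) → P (X #2, Y #3) → L (X #4, Y #4) → A (X #5, Y #6) → P (X #7, Y #8) → L (X #8, Y #10) → A (X #10, Y #11) → L (X #12, Y #12) → P (X #13, Y #13) → L (X #14, Y #14) → U (X #15, Y #15) → U (X #16, Y #16). The LCS DP gives dp[16][16] = 12, so this is optimal.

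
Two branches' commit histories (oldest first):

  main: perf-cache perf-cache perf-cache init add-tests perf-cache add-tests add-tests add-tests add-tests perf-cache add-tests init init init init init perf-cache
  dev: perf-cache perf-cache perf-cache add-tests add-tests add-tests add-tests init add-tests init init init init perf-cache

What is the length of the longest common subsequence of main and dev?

Taking perf-cache (main #1, dev #1), then perf-cache (main #2, dev #2), then perf-cache (main #3, dev #3), then add-tests (main #5, dev #4), then add-tests (main #7, dev #5), then add-tests (main #8, dev #6), then add-tests (main #9, dev #7), then add-tests (main #12, dev #9), then init (main #14, dev #10), then init (main #15, dev #11), then init (main #16, dev #12), then init (main #17, dev #13), then perf-cache (main #18, dev #14) gives a common subsequence of length 13. Since dp[18][14] = 13, nothing longer is possible.

13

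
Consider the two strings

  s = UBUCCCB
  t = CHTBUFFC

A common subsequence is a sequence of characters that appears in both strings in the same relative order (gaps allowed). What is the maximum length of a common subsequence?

3

Match B [2,4], U [3,5], C [6,8] — 3 characters in the same relative order in both. dp[7][8] = 3 confirms this is the maximum.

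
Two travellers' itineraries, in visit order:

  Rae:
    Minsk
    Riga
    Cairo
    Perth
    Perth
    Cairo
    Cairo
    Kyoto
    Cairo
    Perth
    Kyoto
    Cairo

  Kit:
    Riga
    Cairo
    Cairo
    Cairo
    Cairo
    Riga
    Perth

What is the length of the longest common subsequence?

6

Pick Riga at Rae[2]=Kit[1], Cairo at Rae[3]=Kit[2], Cairo at Rae[6]=Kit[3], Cairo at Rae[7]=Kit[4], Cairo at Rae[9]=Kit[5], Perth at Rae[10]=Kit[7]; all 6 stops appear in both, in order. Since dp[12][7] = 6, nothing longer is possible.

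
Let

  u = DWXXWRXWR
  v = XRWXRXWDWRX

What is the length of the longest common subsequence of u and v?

6

Pick W at u[2]=v[3]; then X at u[3]=v[4]; then X at u[4]=v[6]; then W at u[5]=v[9]; then R at u[6]=v[10]; then X at u[7]=v[11]; all 6 characters appear in both, in order, and the DP table's final entry dp[9][11] is also 6, so no common subsequence is longer.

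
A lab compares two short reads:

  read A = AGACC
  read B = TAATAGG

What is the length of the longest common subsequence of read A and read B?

2

Let dp[i][j] be the LCS length of the first i bases of read A and the first j bases of read B. dp[i][j] = dp[i-1][j-1]+1 when the i-th and j-th bases match, else max(dp[i-1][j], dp[i][j-1]).
    ·  T  A  A  T  A  G  G
 ·  0  0  0  0  0  0  0  0
 A  0  0  1  1  1  1  1  1
 G  0  0  1  1  1  1  2  2
 A  0  0  1  2  2  2  2  2
 C  0  0  1  2  2  2  2  2
 C  0  0  1  2  2  2  2  2
dp[5][7] = 2. One LCS (by backtracking along matches): AG.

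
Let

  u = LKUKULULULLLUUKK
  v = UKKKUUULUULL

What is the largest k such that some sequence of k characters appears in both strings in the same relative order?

One common subsequence of length 8: K at u[2]=v[4]; then U at u[3]=v[6]; then U at u[5]=v[7]; then L at u[6]=v[8]; then U at u[7]=v[9]; then U at u[9]=v[10]; then L at u[11]=v[11]; then L at u[12]=v[12]. The LCS DP gives dp[16][12] = 8, so this is optimal.

8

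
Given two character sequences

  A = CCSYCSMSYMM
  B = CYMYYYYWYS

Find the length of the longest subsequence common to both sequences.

Let dp[i][j] be the LCS length of the first i characters of A and the first j characters of B. dp[i][j] = dp[i-1][j-1]+1 when the i-th and j-th characters match, else max(dp[i-1][j], dp[i][j-1]).
    ·  C  Y  M  Y  Y  Y  Y  W  Y  S
 ·  0  0  0  0  0  0  0  0  0  0  0
 C  0  1  1  1  1  1  1  1  1  1  1
 C  0  1  1  1  1  1  1  1  1  1  1
 S  0  1  1  1  1  1  1  1  1  1  2
 Y  0  1  2  2  2  2  2  2  2  2  2
 C  0  1  2  2  2  2  2  2  2  2  2
 S  0  1  2  2  2  2  2  2  2  2  3
 M  0  1  2  3  3  3  3  3  3  3  3
 S  0  1  2  3  3  3  3  3  3  3  4
 Y  0  1  2  3  4  4  4  4  4  4  4
 M  0  1  2  3  4  4  4  4  4  4  4
 M  0  1  2  3  4  4  4  4  4  4  4
dp[11][10] = 4. One LCS (by backtracking along matches): CYMS.

4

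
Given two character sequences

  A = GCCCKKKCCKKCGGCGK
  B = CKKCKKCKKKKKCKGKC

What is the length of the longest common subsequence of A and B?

Taking C at A[2]=B[1] → C at A[3]=B[4] → C at A[4]=B[7] → K at A[5]=B[8] → K at A[6]=B[9] → K at A[7]=B[10] → K at A[10]=B[11] → K at A[11]=B[12] → C at A[12]=B[13] → G at A[13]=B[15] → C at A[15]=B[17] gives a common subsequence of length 11, and the DP table's final entry dp[17][17] is also 11, so no common subsequence is longer.

11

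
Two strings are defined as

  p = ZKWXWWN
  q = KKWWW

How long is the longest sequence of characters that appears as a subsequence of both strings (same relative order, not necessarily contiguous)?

4

Let dp[i][j] be the LCS length of the first i characters of p and the first j characters of q. dp[i][j] = dp[i-1][j-1]+1 when the i-th and j-th characters match, else max(dp[i-1][j], dp[i][j-1]).
    ·  K  K  W  W  W
 ·  0  0  0  0  0  0
 Z  0  0  0  0  0  0
 K  0  1  1  1  1  1
 W  0  1  1  2  2  2
 X  0  1  1  2  2  2
 W  0  1  1  2  3  3
 W  0  1  1  2  3  4
 N  0  1  1  2  3  4
dp[7][5] = 4. One LCS (by backtracking along matches): KWWW.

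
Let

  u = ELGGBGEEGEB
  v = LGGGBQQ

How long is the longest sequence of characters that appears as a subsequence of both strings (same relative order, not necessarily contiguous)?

Let dp[i][j] be the LCS length of the first i characters of u and the first j characters of v. dp[i][j] = dp[i-1][j-1]+1 when the i-th and j-th characters match, else max(dp[i-1][j], dp[i][j-1]).
    ·  L  G  G  G  B  Q  Q
 ·  0  0  0  0  0  0  0  0
 E  0  0  0  0  0  0  0  0
 L  0  1  1  1  1  1  1  1
 G  0  1  2  2  2  2  2  2
 G  0  1  2  3  3  3  3  3
 B  0  1  2  3  3  4  4  4
 G  0  1  2  3  4  4  4  4
 E  0  1  2  3  4  4  4  4
 E  0  1  2  3  4  4  4  4
 G  0  1  2  3  4  4  4  4
 E  0  1  2  3  4  4  4  4
 B  0  1  2  3  4  5  5  5
dp[11][7] = 5. One LCS (by backtracking along matches): LGGGB.

5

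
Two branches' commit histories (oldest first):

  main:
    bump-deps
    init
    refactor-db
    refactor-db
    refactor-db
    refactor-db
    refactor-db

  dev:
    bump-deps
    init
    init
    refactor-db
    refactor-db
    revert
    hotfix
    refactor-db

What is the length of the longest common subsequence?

Taking bump-deps (main #1, dev #1), init (main #2, dev #3), refactor-db (main #3, dev #4), refactor-db (main #4, dev #5), refactor-db (main #7, dev #8) gives a common subsequence of length 5, and the DP table's final entry dp[7][8] is also 5, so no common subsequence is longer.

5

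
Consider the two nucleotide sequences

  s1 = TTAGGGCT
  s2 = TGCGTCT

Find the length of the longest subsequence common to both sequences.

5

Pick T [2,1]; then G [4,2]; then G [5,4]; then C [7,6]; then T [8,7]; all 5 bases appear in both, in order. dp[8][7] = 5 confirms this is the maximum.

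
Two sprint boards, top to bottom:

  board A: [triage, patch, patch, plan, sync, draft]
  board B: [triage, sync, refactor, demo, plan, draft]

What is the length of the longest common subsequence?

Taking triage at board A[1]=board B[1], plan at board A[4]=board B[5], draft at board A[6]=board B[6] gives a common subsequence of length 3. The LCS DP gives dp[6][6] = 3, so this is optimal.

3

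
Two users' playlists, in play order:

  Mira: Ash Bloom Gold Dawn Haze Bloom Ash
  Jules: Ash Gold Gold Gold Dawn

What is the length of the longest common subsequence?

One common subsequence of length 3: Ash at Mira[1]=Jules[1]; then Gold at Mira[3]=Jules[4]; then Dawn at Mira[4]=Jules[5]. Since dp[7][5] = 3, nothing longer is possible.

3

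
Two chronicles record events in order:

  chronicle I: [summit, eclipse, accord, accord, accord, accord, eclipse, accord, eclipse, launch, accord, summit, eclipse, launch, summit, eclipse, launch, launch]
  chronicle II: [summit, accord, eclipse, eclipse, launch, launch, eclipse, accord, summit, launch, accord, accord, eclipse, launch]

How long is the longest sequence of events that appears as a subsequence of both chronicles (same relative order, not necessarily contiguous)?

10

Pick summit at chronicle I[1]=chronicle II[1], accord at chronicle I[6]=chronicle II[2], eclipse at chronicle I[7]=chronicle II[3], eclipse at chronicle I[9]=chronicle II[4], launch at chronicle I[10]=chronicle II[6], accord at chronicle I[11]=chronicle II[8], summit at chronicle I[12]=chronicle II[9], launch at chronicle I[14]=chronicle II[10], eclipse at chronicle I[16]=chronicle II[13], launch at chronicle I[18]=chronicle II[14]; all 10 events appear in both, in order, and the DP table's final entry dp[18][14] is also 10, so no common subsequence is longer.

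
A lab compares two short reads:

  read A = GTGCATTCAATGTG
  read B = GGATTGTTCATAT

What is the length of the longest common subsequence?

9

Pick G [1,2], then T [2,5], then G [3,6], then T [6,7], then T [7,8], then C [8,9], then A [9,10], then A [10,12], then T [13,13]; all 9 bases appear in both, in order, and the DP table's final entry dp[14][13] is also 9, so no common subsequence is longer.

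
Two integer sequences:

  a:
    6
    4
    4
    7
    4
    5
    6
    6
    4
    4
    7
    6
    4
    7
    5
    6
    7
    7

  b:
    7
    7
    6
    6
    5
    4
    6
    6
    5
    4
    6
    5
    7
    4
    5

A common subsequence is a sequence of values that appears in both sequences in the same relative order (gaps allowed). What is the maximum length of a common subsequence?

8

One common subsequence of length 8: 6 at a[1]=b[4] → 4 at a[5]=b[6] → 6 at a[7]=b[7] → 6 at a[8]=b[8] → 4 at a[9]=b[10] → 7 at a[11]=b[13] → 4 at a[13]=b[14] → 5 at a[15]=b[15]. dp[18][15] = 8 confirms this is the maximum.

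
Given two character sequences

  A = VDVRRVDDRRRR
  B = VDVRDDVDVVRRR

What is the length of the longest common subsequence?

9

One common subsequence of length 9: V at A[1]=B[1] → D at A[2]=B[2] → V at A[3]=B[3] → R at A[4]=B[4] → V at A[6]=B[7] → D at A[7]=B[8] → R at A[10]=B[11] → R at A[11]=B[12] → R at A[12]=B[13]. The LCS DP gives dp[12][13] = 9, so this is optimal.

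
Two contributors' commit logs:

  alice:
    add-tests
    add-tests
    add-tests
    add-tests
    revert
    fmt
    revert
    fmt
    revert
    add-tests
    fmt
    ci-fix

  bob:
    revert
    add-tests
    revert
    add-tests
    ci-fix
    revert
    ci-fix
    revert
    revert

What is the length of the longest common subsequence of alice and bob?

5

One common subsequence of length 5: add-tests [1,2] → add-tests [2,4] → revert [5,6] → revert [7,8] → revert [9,9]. Since dp[12][9] = 5, nothing longer is possible.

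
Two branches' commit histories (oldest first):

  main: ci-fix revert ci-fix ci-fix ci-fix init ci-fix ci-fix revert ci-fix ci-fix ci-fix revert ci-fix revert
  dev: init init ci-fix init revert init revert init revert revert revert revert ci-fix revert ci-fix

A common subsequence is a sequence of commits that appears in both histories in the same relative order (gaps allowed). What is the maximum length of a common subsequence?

7

Match ci-fix (main #1, dev #3), then revert (main #2, dev #7), then init (main #6, dev #8), then revert (main #9, dev #12), then ci-fix (main #12, dev #13), then revert (main #13, dev #14), then ci-fix (main #14, dev #15) — 7 commits in the same relative order in both. Since dp[15][15] = 7, nothing longer is possible.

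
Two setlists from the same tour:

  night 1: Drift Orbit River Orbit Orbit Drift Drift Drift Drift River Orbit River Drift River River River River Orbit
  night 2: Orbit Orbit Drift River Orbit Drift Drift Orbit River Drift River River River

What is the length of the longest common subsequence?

11

Pick Drift at night 1[1]=night 2[3]; then River at night 1[3]=night 2[4]; then Orbit at night 1[5]=night 2[5]; then Drift at night 1[8]=night 2[6]; then Drift at night 1[9]=night 2[7]; then Orbit at night 1[11]=night 2[8]; then River at night 1[12]=night 2[9]; then Drift at night 1[13]=night 2[10]; then River at night 1[15]=night 2[11]; then River at night 1[16]=night 2[12]; then River at night 1[17]=night 2[13]; all 11 songs appear in both, in order. The LCS DP gives dp[18][13] = 11, so this is optimal.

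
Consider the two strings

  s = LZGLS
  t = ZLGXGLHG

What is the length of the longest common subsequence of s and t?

One common subsequence of length 3: L [1,2], G [3,5], L [4,6], and the DP table's final entry dp[5][8] is also 3, so no common subsequence is longer.

3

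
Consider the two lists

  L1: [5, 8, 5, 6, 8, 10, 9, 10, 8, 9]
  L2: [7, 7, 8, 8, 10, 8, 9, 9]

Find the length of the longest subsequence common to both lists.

5

Let dp[i][j] be the LCS length of the first i values of L1 and the first j values of L2. dp[i][j] = dp[i-1][j-1]+1 when the i-th and j-th values match, else max(dp[i-1][j], dp[i][j-1]).
    ·  7  7  8  8 10  8  9  9
 ·  0  0  0  0  0  0  0  0  0
 5  0  0  0  0  0  0  0  0  0
 8  0  0  0  1  1  1  1  1  1
 5  0  0  0  1  1  1  1  1  1
 6  0  0  0  1  1  1  1  1  1
 8  0  0  0  1  2  2  2  2  2
10  0  0  0  1  2  3  3  3  3
 9  0  0  0  1  2  3  3  4  4
10  0  0  0  1  2  3  3  4  4
 8  0  0  0  1  2  3  4  4  4
 9  0  0  0  1  2  3  4  5  5
dp[10][8] = 5. One LCS (by backtracking along matches): 8, 8, 10, 9, 9.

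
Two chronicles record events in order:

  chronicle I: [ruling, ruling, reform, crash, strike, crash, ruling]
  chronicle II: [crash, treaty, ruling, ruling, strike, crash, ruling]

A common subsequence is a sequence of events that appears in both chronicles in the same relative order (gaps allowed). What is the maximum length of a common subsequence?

5

Match ruling at chronicle I[1]=chronicle II[3]; then ruling at chronicle I[2]=chronicle II[4]; then strike at chronicle I[5]=chronicle II[5]; then crash at chronicle I[6]=chronicle II[6]; then ruling at chronicle I[7]=chronicle II[7] — 5 events in the same relative order in both. dp[7][7] = 5 confirms this is the maximum.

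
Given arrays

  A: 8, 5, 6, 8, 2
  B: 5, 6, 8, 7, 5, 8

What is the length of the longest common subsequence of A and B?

3

Taking 8 [1,3]; then 5 [2,5]; then 8 [4,6] gives a common subsequence of length 3. The LCS DP gives dp[5][6] = 3, so this is optimal.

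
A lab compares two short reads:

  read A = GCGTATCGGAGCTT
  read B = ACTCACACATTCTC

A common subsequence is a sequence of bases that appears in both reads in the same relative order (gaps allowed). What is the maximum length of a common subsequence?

8

Pick C [2,2], T [4,3], A [5,5], C [7,6], A [10,7], C [12,8], T [13,11], T [14,13]; all 8 bases appear in both, in order, and the DP table's final entry dp[14][14] is also 8, so no common subsequence is longer.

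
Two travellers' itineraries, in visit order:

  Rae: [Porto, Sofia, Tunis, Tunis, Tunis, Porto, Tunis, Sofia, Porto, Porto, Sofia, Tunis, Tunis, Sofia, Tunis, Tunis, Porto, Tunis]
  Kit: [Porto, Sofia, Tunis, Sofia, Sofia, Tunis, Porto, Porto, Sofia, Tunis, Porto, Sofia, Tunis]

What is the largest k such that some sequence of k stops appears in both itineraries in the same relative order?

10

Taking Porto (Rae #1, Kit #1) → Sofia (Rae #2, Kit #2) → Tunis (Rae #3, Kit #3) → Tunis (Rae #7, Kit #6) → Porto (Rae #9, Kit #7) → Porto (Rae #10, Kit #8) → Sofia (Rae #11, Kit #9) → Tunis (Rae #12, Kit #10) → Sofia (Rae #14, Kit #12) → Tunis (Rae #18, Kit #13) gives a common subsequence of length 10. dp[18][13] = 10 confirms this is the maximum.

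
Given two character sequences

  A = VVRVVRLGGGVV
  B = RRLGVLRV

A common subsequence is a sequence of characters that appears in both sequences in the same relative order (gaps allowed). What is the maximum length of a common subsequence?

Pick R [3,1] → R [6,2] → L [7,3] → G [10,4] → V [11,5] → V [12,8]; all 6 characters appear in both, in order, and the DP table's final entry dp[12][8] is also 6, so no common subsequence is longer.

6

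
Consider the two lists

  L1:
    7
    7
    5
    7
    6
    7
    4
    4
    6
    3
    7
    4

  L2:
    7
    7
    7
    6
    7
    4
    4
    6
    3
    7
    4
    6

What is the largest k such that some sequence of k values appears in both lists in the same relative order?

Pick 7 at L1[1]=L2[1]; then 7 at L1[2]=L2[2]; then 7 at L1[4]=L2[3]; then 6 at L1[5]=L2[4]; then 7 at L1[6]=L2[5]; then 4 at L1[7]=L2[6]; then 4 at L1[8]=L2[7]; then 6 at L1[9]=L2[8]; then 3 at L1[10]=L2[9]; then 7 at L1[11]=L2[10]; then 4 at L1[12]=L2[11]; all 11 values appear in both, in order. dp[12][12] = 11 confirms this is the maximum.

11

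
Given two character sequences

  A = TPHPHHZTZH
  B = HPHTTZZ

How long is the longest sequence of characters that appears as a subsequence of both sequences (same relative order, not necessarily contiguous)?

5

Let dp[i][j] be the LCS length of the first i characters of A and the first j characters of B. dp[i][j] = dp[i-1][j-1]+1 when the i-th and j-th characters match, else max(dp[i-1][j], dp[i][j-1]).
    ·  H  P  H  T  T  Z  Z
 ·  0  0  0  0  0  0  0  0
 T  0  0  0  0  1  1  1  1
 P  0  0  1  1  1  1  1  1
 H  0  1  1  2  2  2  2  2
 P  0  1  2  2  2  2  2  2
 H  0  1  2  3  3  3  3  3
 H  0  1  2  3  3  3  3  3
 Z  0  1  2  3  3  3  4  4
 T  0  1  2  3  4  4  4  4
 Z  0  1  2  3  4  4  5  5
 H  0  1  2  3  4  4  5  5
dp[10][7] = 5. One LCS (by backtracking along matches): HPHZZ.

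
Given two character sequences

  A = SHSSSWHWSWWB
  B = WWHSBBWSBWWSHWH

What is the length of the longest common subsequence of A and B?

Taking H [2,3]; then S [3,4]; then S [4,8]; then W [6,10]; then W [8,11]; then S [9,12]; then W [10,14] gives a common subsequence of length 7. dp[12][15] = 7 confirms this is the maximum.

7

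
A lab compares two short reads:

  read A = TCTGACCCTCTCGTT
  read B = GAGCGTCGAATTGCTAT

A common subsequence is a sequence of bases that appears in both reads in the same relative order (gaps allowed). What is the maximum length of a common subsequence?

9

Taking T at read A[1]=read B[6] → C at read A[2]=read B[7] → G at read A[4]=read B[8] → A at read A[5]=read B[10] → T at read A[9]=read B[11] → T at read A[11]=read B[12] → C at read A[12]=read B[14] → T at read A[14]=read B[15] → T at read A[15]=read B[17] gives a common subsequence of length 9. The LCS DP gives dp[15][17] = 9, so this is optimal.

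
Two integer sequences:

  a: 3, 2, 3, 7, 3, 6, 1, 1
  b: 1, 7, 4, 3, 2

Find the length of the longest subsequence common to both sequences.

Match 3 (a #1, b #4), 2 (a #2, b #5) — 2 values in the same relative order in both. Since dp[8][5] = 2, nothing longer is possible.

2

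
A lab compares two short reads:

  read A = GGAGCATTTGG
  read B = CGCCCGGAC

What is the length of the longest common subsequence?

4

Pick G [1,6] → G [2,7] → A [3,8] → C [5,9]; all 4 bases appear in both, in order, and the DP table's final entry dp[11][9] is also 4, so no common subsequence is longer.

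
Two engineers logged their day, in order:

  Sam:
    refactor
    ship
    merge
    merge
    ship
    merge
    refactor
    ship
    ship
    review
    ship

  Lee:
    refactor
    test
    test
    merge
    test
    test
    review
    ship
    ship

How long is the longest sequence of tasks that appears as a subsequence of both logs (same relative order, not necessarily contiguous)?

One common subsequence of length 4: refactor (Sam #1, Lee #1); then merge (Sam #3, Lee #4); then ship (Sam #9, Lee #8); then ship (Sam #11, Lee #9), and the DP table's final entry dp[11][9] is also 4, so no common subsequence is longer.

4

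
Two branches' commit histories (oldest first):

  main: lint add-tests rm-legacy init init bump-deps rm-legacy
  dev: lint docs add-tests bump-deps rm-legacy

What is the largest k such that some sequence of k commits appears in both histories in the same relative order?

Taking lint [1,1], add-tests [2,3], bump-deps [6,4], rm-legacy [7,5] gives a common subsequence of length 4. Since dp[7][5] = 4, nothing longer is possible.

4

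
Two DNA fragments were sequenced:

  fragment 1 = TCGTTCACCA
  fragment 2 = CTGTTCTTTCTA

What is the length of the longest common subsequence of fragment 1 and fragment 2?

7

One common subsequence of length 7: T at fragment 1[1]=fragment 2[2]; then G at fragment 1[3]=fragment 2[3]; then T at fragment 1[4]=fragment 2[4]; then T at fragment 1[5]=fragment 2[5]; then C at fragment 1[6]=fragment 2[6]; then C at fragment 1[8]=fragment 2[10]; then A at fragment 1[10]=fragment 2[12]. dp[10][12] = 7 confirms this is the maximum.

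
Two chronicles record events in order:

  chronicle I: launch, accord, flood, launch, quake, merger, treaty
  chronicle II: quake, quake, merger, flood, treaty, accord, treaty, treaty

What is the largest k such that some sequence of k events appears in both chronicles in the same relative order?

3

One common subsequence of length 3: quake [5,2]; then merger [6,3]; then treaty [7,8], and the DP table's final entry dp[7][8] is also 3, so no common subsequence is longer.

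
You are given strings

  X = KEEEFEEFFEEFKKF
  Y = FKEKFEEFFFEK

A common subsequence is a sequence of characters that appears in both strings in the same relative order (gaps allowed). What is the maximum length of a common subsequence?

Match K [1,2]; then E [2,3]; then E [3,6]; then E [4,7]; then F [5,8]; then F [8,9]; then F [9,10]; then E [11,11]; then K [14,12] — 9 characters in the same relative order in both, and the DP table's final entry dp[15][12] is also 9, so no common subsequence is longer.

9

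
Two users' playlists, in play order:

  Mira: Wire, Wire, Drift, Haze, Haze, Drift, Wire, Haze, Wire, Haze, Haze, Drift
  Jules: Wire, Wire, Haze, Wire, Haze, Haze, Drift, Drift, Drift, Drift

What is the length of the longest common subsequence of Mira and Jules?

One common subsequence of length 7: Wire (Mira #1, Jules #1), Wire (Mira #2, Jules #2), Haze (Mira #5, Jules #3), Wire (Mira #7, Jules #4), Haze (Mira #8, Jules #5), Haze (Mira #10, Jules #6), Drift (Mira #12, Jules #10). dp[12][10] = 7 confirms this is the maximum.

7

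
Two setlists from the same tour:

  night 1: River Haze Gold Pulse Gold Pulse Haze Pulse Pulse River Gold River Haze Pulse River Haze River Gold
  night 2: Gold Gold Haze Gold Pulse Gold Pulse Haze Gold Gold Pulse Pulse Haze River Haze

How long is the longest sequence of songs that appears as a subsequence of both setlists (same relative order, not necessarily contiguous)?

11

Pick Haze [2,3]; then Gold [3,4]; then Pulse [4,5]; then Gold [5,6]; then Pulse [6,7]; then Haze [7,8]; then Pulse [8,11]; then Pulse [9,12]; then Haze [13,13]; then River [15,14]; then Haze [16,15]; all 11 songs appear in both, in order. Since dp[18][15] = 11, nothing longer is possible.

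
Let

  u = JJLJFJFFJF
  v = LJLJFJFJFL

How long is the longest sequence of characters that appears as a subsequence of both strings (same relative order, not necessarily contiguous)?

8

Taking J [2,2] → L [3,3] → J [4,4] → F [5,5] → J [6,6] → F [8,7] → J [9,8] → F [10,9] gives a common subsequence of length 8, and the DP table's final entry dp[10][10] is also 8, so no common subsequence is longer.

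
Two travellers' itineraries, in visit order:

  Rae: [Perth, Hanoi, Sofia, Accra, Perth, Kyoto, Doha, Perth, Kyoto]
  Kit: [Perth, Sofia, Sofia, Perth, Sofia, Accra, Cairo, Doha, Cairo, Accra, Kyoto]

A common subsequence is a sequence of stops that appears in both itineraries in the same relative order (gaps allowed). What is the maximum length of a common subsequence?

5

Match Perth at Rae[1]=Kit[4]; then Sofia at Rae[3]=Kit[5]; then Accra at Rae[4]=Kit[6]; then Doha at Rae[7]=Kit[8]; then Kyoto at Rae[9]=Kit[11] — 5 stops in the same relative order in both. The LCS DP gives dp[9][11] = 5, so this is optimal.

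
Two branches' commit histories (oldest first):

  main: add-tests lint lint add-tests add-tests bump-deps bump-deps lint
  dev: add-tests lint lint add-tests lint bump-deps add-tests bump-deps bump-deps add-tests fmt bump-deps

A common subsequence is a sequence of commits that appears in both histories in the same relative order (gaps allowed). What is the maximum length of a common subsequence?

7

Pick add-tests [1,1]; then lint [2,2]; then lint [3,3]; then add-tests [4,4]; then add-tests [5,7]; then bump-deps [6,9]; then bump-deps [7,12]; all 7 commits appear in both, in order, and the DP table's final entry dp[8][12] is also 7, so no common subsequence is longer.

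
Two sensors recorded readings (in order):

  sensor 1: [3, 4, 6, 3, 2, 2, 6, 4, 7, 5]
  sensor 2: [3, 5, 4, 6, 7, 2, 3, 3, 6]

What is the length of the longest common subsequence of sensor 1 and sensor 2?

Match 3 at sensor 1[1]=sensor 2[1] → 4 at sensor 1[2]=sensor 2[3] → 6 at sensor 1[3]=sensor 2[4] → 3 at sensor 1[4]=sensor 2[8] → 6 at sensor 1[7]=sensor 2[9] — 5 values in the same relative order in both, and the DP table's final entry dp[10][9] is also 5, so no common subsequence is longer.

5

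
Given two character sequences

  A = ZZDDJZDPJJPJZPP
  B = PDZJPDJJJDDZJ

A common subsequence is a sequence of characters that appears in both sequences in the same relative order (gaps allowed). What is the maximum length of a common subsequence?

7

Match Z [2,3], J [5,4], D [7,6], J [9,7], J [10,8], J [12,9], Z [13,12] — 7 characters in the same relative order in both. Since dp[15][13] = 7, nothing longer is possible.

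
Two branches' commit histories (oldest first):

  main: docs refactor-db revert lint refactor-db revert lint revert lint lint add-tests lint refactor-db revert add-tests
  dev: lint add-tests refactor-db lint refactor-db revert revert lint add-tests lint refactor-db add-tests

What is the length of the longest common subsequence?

10

One common subsequence of length 10: refactor-db at main[2]=dev[3] → lint at main[4]=dev[4] → refactor-db at main[5]=dev[5] → revert at main[6]=dev[6] → revert at main[8]=dev[7] → lint at main[10]=dev[8] → add-tests at main[11]=dev[9] → lint at main[12]=dev[10] → refactor-db at main[13]=dev[11] → add-tests at main[15]=dev[12]. dp[15][12] = 10 confirms this is the maximum.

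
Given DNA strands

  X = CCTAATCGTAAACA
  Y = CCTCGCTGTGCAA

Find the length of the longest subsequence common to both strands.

8

Match C [1,1]; then C [2,2]; then T [3,3]; then T [6,7]; then G [8,8]; then T [9,9]; then A [12,12]; then A [14,13] — 8 bases in the same relative order in both, and the DP table's final entry dp[14][13] is also 8, so no common subsequence is longer.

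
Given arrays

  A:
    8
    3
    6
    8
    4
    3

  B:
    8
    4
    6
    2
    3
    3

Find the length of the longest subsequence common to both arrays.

3

Taking 8 at A[1]=B[1], then 3 at A[2]=B[5], then 3 at A[6]=B[6] gives a common subsequence of length 3. The LCS DP gives dp[6][6] = 3, so this is optimal.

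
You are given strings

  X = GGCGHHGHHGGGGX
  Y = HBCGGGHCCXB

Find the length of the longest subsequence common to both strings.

Pick G (X #1, Y #4); then G (X #2, Y #5); then G (X #4, Y #6); then H (X #5, Y #7); then X (X #14, Y #10); all 5 characters appear in both, in order. Since dp[14][11] = 5, nothing longer is possible.

5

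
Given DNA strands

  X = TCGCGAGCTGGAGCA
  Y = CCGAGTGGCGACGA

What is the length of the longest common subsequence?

One common subsequence of length 11: C (X #2, Y #1); then C (X #4, Y #2); then G (X #5, Y #3); then A (X #6, Y #4); then G (X #7, Y #5); then T (X #9, Y #6); then G (X #10, Y #8); then G (X #11, Y #10); then A (X #12, Y #11); then G (X #13, Y #13); then A (X #15, Y #14), and the DP table's final entry dp[15][14] is also 11, so no common subsequence is longer.

11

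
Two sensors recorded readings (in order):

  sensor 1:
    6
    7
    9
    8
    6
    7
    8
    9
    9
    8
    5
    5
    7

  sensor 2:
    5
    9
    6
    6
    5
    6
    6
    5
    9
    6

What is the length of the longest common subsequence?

4

One common subsequence of length 4: 6 [1,3]; then 6 [5,4]; then 5 [11,5]; then 5 [12,8]. The LCS DP gives dp[13][10] = 4, so this is optimal.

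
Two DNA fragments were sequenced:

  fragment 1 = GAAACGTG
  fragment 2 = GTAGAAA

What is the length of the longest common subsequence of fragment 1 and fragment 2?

Let dp[i][j] be the LCS length of the first i bases of fragment 1 and the first j bases of fragment 2. dp[i][j] = dp[i-1][j-1]+1 when the i-th and j-th bases match, else max(dp[i-1][j], dp[i][j-1]).
    ·  G  T  A  G  A  A  A
 ·  0  0  0  0  0  0  0  0
 G  0  1  1  1  1  1  1  1
 A  0  1  1  2  2  2  2  2
 A  0  1  1  2  2  3  3  3
 A  0  1  1  2  2  3  4  4
 C  0  1  1  2  2  3  4  4
 G  0  1  1  2  3  3  4  4
 T  0  1  2  2  3  3  4  4
 G  0  1  2  2  3  3  4  4
dp[8][7] = 4. One LCS (by backtracking along matches): GAAA.

4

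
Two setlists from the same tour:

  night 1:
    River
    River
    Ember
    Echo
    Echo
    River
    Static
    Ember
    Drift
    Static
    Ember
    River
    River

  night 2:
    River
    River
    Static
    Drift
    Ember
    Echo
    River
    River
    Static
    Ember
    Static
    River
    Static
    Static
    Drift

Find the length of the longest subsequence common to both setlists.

Pick River [1,1]; then River [2,2]; then Ember [3,5]; then Echo [4,6]; then River [6,8]; then Static [7,9]; then Ember [8,10]; then Static [10,11]; then River [12,12]; all 9 songs appear in both, in order. dp[13][15] = 9 confirms this is the maximum.

9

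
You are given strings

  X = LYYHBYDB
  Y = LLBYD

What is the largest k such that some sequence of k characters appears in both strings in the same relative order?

4

One common subsequence of length 4: L [1,2]; then B [5,3]; then Y [6,4]; then D [7,5]. dp[8][5] = 4 confirms this is the maximum.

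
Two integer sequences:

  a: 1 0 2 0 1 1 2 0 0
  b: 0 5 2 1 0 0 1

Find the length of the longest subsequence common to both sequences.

One common subsequence of length 5: 0 (a #2, b #1), 2 (a #3, b #3), 1 (a #6, b #4), 0 (a #8, b #5), 0 (a #9, b #6), and the DP table's final entry dp[9][7] is also 5, so no common subsequence is longer.

5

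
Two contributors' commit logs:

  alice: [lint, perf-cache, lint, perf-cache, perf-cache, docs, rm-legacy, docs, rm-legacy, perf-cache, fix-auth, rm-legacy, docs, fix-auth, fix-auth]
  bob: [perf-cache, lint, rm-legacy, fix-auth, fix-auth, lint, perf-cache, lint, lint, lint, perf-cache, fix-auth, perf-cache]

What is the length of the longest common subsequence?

Pick perf-cache (alice #2, bob #1) → lint (alice #3, bob #2) → rm-legacy (alice #9, bob #3) → fix-auth (alice #11, bob #4) → fix-auth (alice #14, bob #5) → fix-auth (alice #15, bob #12); all 6 commits appear in both, in order, and the DP table's final entry dp[15][13] is also 6, so no common subsequence is longer.

6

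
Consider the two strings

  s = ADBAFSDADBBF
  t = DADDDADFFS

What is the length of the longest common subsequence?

6

Pick A at s[1]=t[2] → D at s[2]=t[4] → D at s[7]=t[5] → A at s[8]=t[6] → D at s[9]=t[7] → F at s[12]=t[9]; all 6 characters appear in both, in order, and the DP table's final entry dp[12][10] is also 6, so no common subsequence is longer.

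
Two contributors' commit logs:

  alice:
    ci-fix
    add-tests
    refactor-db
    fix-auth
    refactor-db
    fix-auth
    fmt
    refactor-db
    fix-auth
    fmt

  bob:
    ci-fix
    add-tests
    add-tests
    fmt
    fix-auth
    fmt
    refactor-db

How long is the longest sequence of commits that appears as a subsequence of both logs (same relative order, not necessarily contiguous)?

Match ci-fix (alice #1, bob #1), then add-tests (alice #2, bob #3), then fix-auth (alice #6, bob #5), then fmt (alice #7, bob #6), then refactor-db (alice #8, bob #7) — 5 commits in the same relative order in both. Since dp[10][7] = 5, nothing longer is possible.

5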